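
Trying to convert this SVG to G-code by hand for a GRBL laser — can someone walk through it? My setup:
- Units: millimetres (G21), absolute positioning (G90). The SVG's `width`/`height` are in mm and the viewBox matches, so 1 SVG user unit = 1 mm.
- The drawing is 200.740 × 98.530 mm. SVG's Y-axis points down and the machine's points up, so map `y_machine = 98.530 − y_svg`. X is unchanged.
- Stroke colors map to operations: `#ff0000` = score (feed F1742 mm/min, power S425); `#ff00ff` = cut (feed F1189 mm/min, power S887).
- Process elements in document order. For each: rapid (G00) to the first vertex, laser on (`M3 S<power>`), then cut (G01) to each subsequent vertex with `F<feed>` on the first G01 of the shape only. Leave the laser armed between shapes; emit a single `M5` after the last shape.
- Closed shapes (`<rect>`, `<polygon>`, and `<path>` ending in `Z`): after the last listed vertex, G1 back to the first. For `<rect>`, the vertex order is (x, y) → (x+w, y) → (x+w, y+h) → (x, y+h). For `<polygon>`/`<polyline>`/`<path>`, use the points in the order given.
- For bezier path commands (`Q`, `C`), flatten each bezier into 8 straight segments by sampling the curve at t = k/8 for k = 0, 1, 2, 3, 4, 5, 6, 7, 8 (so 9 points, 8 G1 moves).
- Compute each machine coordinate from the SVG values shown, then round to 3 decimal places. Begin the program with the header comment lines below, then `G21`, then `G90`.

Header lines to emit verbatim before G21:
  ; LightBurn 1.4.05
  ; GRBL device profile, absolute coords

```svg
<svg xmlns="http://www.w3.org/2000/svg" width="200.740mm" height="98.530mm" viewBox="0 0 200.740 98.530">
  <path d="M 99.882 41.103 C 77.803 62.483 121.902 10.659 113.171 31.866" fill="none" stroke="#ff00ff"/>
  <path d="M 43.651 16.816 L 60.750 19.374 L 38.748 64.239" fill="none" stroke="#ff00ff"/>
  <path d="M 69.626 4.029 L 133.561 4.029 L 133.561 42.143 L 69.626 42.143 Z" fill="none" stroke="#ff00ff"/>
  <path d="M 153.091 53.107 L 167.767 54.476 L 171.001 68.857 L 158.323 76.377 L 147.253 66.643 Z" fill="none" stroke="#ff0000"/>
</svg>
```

; LightBurn 1.4.05
; GRBL device profile, absolute coords
G21
G90
G00 X99.882 Y57.427
M3 S887
G01 X94.472 Y52.555 F1189
G01 X93.872 Y52.833
G01 X96.686 Y56.546
G01 X101.521 Y61.981
G01 X106.982 Y67.424
G01 X111.673 Y71.161
G01 X114.201 Y71.479
G01 X113.171 Y66.664
G00 X43.651 Y81.714
M3 S887
G01 X60.750 Y79.156 F1189
G01 X38.748 Y34.291
G00 X69.626 Y94.501
M3 S887
G01 X133.561 Y94.501 F1189
G01 X133.561 Y56.387
G01 X69.626 Y56.387
G01 X69.626 Y94.501
G00 X153.091 Y45.423
M3 S425
G01 X167.767 Y44.054 F1742
G01 X171.001 Y29.673
G01 X158.323 Y22.153
G01 X147.253 Y31.887
G01 X153.091 Y45.423
M5

1 u = 1 mm; y_m = 98.530 − y.

[1] `<path>` cubic bezier, #ff00ff→cut S887 F1189: (99.882,57.427) → (94.472,52.555) → (93.872,52.833) → (96.686,56.546) → (101.521,61.981) → (106.982,67.424) → (111.673,71.161) → (114.201,71.479) → (113.171,66.664)

[2] `<path>` open polyline, #ff00ff→cut S887 F1189: (43.651,81.714) → (60.750,79.156) → (38.748,34.291)

[3] `<path>` rectangle, #ff00ff→cut S887 F1189: (69.626,94.501) → (133.561,94.501) → (133.561,56.387) → (69.626,56.387) → (69.626,94.501) (closed)

[4] `<path>` regular polygon, #ff0000→score S425 F1742: (153.091,45.423) → (167.767,44.054) → (171.001,29.673) → (158.323,22.153) → (147.253,31.887) → (153.091,45.423) (closed)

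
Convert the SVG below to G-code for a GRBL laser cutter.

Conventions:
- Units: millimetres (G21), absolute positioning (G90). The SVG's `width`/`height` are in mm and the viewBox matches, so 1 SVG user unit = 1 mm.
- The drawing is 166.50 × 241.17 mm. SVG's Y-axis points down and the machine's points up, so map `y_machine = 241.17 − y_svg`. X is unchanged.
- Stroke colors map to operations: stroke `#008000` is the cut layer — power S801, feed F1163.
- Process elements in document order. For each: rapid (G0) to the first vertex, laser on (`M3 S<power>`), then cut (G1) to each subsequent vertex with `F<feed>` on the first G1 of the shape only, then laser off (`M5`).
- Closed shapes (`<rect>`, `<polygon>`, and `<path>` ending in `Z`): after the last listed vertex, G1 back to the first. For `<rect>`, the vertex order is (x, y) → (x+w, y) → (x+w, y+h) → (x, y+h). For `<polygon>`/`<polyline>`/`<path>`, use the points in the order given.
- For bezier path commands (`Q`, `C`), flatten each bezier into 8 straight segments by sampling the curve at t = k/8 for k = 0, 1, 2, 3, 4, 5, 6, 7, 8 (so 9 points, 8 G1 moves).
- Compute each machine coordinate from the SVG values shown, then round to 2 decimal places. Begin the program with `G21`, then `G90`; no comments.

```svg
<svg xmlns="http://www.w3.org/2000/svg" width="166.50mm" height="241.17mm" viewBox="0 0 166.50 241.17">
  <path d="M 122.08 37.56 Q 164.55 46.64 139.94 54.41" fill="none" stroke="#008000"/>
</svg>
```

1 u = 1 mm; y_m = 241.17 − y.

[1] `<path>` quadratic bezier, #008000→cut S801 F1163: (122.08,203.61) → (131.65,201.36) → (139.12,199.15) → (144.50,196.98) → (147.78,194.86) → (148.96,192.77) → (148.05,190.73) → (145.04,188.72) → (139.94,186.76)

G21
G90
G0 X122.08 Y203.61
M3 S801
G1 X131.65 Y201.36 F1163
G1 X139.12 Y199.15
G1 X144.50 Y196.98
G1 X147.78 Y194.86
G1 X148.96 Y192.77
G1 X148.05 Y190.73
G1 X145.04 Y188.72
G1 X139.94 Y186.76
M5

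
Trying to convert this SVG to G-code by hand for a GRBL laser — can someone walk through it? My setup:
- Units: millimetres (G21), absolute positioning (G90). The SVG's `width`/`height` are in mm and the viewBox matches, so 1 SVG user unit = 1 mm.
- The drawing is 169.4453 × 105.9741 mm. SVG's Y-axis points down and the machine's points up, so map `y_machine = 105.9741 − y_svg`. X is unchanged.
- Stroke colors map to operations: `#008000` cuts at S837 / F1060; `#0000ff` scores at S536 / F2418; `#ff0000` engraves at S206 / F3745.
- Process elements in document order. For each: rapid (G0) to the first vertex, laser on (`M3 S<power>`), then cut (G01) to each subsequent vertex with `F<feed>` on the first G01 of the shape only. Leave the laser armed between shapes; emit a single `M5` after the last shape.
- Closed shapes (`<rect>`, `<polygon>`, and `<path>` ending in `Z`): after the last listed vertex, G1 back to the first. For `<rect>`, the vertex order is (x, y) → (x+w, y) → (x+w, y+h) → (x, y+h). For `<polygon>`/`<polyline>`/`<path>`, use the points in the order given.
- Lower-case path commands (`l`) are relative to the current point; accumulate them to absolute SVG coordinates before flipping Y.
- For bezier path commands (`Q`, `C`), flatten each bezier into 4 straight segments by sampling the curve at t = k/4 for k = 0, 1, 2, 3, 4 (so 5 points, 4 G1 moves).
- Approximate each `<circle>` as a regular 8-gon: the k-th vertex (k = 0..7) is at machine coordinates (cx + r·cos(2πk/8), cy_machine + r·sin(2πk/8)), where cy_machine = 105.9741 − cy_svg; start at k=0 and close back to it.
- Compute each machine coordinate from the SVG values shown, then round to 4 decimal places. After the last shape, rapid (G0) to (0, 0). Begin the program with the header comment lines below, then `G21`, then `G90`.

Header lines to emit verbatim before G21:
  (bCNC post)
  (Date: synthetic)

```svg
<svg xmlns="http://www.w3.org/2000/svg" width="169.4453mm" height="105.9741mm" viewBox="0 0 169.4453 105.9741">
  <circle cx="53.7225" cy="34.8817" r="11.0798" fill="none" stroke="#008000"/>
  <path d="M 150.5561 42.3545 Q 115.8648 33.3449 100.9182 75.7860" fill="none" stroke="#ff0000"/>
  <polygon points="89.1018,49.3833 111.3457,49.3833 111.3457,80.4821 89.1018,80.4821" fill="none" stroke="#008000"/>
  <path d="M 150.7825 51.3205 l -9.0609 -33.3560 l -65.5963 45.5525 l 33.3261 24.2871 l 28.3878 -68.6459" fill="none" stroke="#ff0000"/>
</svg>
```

1 u = 1 mm; y_m = 105.9741 − y.

[1] `<circle>` circle, #008000→cut S837 F1060: (64.8023,71.0924) → (61.5571,78.9270) → (53.7225,82.1722) → (45.8879,78.9270) → (42.6427,71.0924) → (45.8879,63.2578) → (53.7225,60.0126) → (61.5571,63.2578) → (64.8023,71.0924) (closed)

[2] `<path>` quadratic bezier, #ff0000→engrave S206 F3745: (150.5561,63.6196) → (134.4445,64.9087) → (120.8010,59.7665) → (109.6255,48.1930) → (100.9182,30.1881)

[3] `<polygon>` rectangle, #008000→cut S837 F1060: (89.1018,56.5908) → (111.3457,56.5908) → (111.3457,25.4920) → (89.1018,25.4920) → (89.1018,56.5908) (closed)

[4] `<path>` open polyline, #ff0000→engrave S206 F3745: (150.7825,54.6536) → (141.7216,88.0096) → (76.1253,42.4571) → (109.4514,18.1700) → (137.8392,86.8159)

(bCNC post)
(Date: synthetic)
G21
G90
G0 X64.8023 Y71.0924
M3 S837
G01 X61.5571 Y78.9270 F1060
G01 X53.7225 Y82.1722
G01 X45.8879 Y78.9270
G01 X42.6427 Y71.0924
G01 X45.8879 Y63.2578
G01 X53.7225 Y60.0126
G01 X61.5571 Y63.2578
G01 X64.8023 Y71.0924
G0 X150.5561 Y63.6196
M3 S206
G01 X134.4445 Y64.9087 F3745
G01 X120.8010 Y59.7665
G01 X109.6255 Y48.1930
G01 X100.9182 Y30.1881
G0 X89.1018 Y56.5908
M3 S837
G01 X111.3457 Y56.5908 F1060
G01 X111.3457 Y25.4920
G01 X89.1018 Y25.4920
G01 X89.1018 Y56.5908
G0 X150.7825 Y54.6536
M3 S206
G01 X141.7216 Y88.0096 F3745
G01 X76.1253 Y42.4571
G01 X109.4514 Y18.1700
G01 X137.8392 Y86.8159
M5
G0 X0.0000 Y0.0000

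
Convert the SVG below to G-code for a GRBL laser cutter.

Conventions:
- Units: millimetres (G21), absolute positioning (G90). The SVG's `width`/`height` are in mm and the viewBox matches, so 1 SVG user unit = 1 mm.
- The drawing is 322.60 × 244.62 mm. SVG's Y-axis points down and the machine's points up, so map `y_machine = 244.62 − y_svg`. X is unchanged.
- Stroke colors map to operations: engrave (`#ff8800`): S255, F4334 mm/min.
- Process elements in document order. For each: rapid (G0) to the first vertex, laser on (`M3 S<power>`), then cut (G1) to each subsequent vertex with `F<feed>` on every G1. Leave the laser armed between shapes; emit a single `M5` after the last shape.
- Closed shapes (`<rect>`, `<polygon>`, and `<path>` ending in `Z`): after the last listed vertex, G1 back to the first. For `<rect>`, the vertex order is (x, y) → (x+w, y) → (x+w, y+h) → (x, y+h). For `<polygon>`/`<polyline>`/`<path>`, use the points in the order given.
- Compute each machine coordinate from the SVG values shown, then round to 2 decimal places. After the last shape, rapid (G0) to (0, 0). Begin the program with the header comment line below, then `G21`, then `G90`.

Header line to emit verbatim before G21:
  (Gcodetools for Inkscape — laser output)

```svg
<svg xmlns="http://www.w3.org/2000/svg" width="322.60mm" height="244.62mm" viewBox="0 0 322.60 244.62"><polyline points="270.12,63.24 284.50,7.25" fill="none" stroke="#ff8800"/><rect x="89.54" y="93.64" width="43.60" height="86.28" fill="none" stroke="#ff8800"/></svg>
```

(Gcodetools for Inkscape — laser output)
G21
G90
G0 X270.12 Y181.38
M3 S255
G1 X284.50 Y237.37 F4334
G0 X89.54 Y150.98
M3 S255
G1 X133.14 Y150.98 F4334
G1 X133.14 Y64.70 F4334
G1 X89.54 Y64.70 F4334
G1 X89.54 Y150.98 F4334
M5
G0 X0.00 Y0.00

viewBox `0 0 322.60 244.62` with mm width/height → 1 unit = 1 mm. Flip: y_m = 244.62 − y_svg.

**Shape 1** — `<polyline>` line segment, stroke `#ff8800` → engrave (S255, F4334). Machine vertices: (270.12,181.38) → (284.50,237.37). Open path.

**Shape 2** — `<rect>` rectangle, stroke `#ff8800` → engrave (S255, F4334). Machine vertices: (89.54,150.98) → (133.14,150.98) → (133.14,64.70) → (89.54,64.70) → (89.54,150.98). Closed: final G1 returns to the first vertex.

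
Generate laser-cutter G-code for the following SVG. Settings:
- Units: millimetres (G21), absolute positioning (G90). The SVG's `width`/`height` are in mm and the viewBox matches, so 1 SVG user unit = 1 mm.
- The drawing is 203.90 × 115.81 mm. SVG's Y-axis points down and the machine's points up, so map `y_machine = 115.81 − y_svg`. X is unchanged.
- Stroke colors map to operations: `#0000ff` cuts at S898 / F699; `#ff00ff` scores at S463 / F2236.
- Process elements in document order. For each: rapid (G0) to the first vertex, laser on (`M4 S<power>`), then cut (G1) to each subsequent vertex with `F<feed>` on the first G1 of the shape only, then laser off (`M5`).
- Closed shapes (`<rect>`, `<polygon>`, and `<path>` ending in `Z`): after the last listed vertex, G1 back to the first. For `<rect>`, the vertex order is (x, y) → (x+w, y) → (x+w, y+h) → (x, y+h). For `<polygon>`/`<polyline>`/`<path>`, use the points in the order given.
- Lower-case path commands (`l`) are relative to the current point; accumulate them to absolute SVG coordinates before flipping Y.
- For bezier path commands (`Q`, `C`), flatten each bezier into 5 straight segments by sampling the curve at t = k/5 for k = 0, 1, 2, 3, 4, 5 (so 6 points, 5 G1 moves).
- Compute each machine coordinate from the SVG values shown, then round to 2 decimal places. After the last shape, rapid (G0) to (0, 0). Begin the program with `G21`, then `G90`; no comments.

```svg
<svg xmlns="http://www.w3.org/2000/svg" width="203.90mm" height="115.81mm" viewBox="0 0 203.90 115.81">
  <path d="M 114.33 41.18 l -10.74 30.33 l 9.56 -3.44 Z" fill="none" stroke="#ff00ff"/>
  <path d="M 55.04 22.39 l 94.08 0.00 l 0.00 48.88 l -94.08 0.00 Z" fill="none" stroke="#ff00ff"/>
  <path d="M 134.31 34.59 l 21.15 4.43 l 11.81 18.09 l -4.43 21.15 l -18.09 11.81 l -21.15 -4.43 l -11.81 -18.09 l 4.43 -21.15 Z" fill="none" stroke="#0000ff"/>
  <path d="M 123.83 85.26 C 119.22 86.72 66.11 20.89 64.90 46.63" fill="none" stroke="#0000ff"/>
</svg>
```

Since the viewBox matches the mm dimensions, user units are millimetres directly. The only transform is the Y-flip y_m = 115.81 − y_svg.

Shape 1 is a closed polygon drawn with `<path>`. Its stroke #ff00ff means score at S463, F2236. After flipping Y the toolpath is (114.33,74.63) → (103.59,44.30) → (113.15,47.74) → (114.33,74.63), returning to the start.

Shape 2 is a rectangle drawn with `<path>`. Its stroke #ff00ff means score at S463, F2236. After flipping Y the toolpath is (55.04,93.42) → (149.12,93.42) → (149.12,44.54) → (55.04,44.54) → (55.04,93.42), returning to the start.

Shape 3 is a regular polygon drawn with `<path>`. Its stroke #0000ff means cut at S898, F699. After flipping Y the toolpath is (134.31,81.22) → (155.46,76.79) → (167.27,58.70) → (162.84,37.55) → (144.75,25.74) → (123.60,30.17) → (111.79,48.26) → (116.22,69.41) → (134.31,81.22), returning to the start.

Shape 4 is a cubic bezier drawn with `<path>`. Its stroke #0000ff means cut at S898, F699. After flipping Y the toolpath is (123.83,30.55) → (116.05,36.48) → (101.44,50.93) → (84.84,66.28) → (71.05,74.91) → (64.90,69.18).

G21
G90
G0 X114.33 Y74.63
M4 S463
G1 X103.59 Y44.30 F2236
G1 X113.15 Y47.74
G1 X114.33 Y74.63
M5
G0 X55.04 Y93.42
M4 S463
G1 X149.12 Y93.42 F2236
G1 X149.12 Y44.54
G1 X55.04 Y44.54
G1 X55.04 Y93.42
M5
G0 X134.31 Y81.22
M4 S898
G1 X155.46 Y76.79 F699
G1 X167.27 Y58.70
G1 X162.84 Y37.55
G1 X144.75 Y25.74
G1 X123.60 Y30.17
G1 X111.79 Y48.26
G1 X116.22 Y69.41
G1 X134.31 Y81.22
M5
G0 X123.83 Y30.55
M4 S898
G1 X116.05 Y36.48 F699
G1 X101.44 Y50.93
G1 X84.84 Y66.28
G1 X71.05 Y74.91
G1 X64.90 Y69.18
M5
G0 X0.00 Y0.00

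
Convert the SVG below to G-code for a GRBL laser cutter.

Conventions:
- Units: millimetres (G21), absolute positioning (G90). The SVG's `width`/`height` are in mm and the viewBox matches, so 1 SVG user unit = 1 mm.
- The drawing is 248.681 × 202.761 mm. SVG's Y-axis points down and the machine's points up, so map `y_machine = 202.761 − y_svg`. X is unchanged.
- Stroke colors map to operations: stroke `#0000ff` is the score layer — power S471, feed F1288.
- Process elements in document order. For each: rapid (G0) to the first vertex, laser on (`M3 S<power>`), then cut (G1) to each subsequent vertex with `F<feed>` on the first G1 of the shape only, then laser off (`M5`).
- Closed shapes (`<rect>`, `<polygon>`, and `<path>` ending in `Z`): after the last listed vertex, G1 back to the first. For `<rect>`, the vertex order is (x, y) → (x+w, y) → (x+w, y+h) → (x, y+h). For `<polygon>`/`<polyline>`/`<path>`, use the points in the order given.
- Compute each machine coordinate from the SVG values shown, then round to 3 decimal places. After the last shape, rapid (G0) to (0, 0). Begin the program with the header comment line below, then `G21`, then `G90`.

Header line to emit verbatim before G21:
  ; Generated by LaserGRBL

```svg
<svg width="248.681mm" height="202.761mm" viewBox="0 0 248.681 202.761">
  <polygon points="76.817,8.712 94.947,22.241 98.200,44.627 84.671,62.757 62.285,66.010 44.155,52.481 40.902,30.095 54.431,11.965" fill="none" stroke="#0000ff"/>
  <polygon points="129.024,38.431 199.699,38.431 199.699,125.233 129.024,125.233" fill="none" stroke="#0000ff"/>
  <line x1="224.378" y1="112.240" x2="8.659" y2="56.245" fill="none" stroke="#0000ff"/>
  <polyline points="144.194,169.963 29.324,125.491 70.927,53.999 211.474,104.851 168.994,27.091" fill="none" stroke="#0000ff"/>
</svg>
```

Since the viewBox matches the mm dimensions, user units are millimetres directly. The only transform is the Y-flip y_m = 202.761 − y_svg.

Shape 1 is a regular polygon drawn with `<polygon>`. Its stroke #0000ff means score at S471, F1288. After flipping Y the toolpath is (76.817,194.049) → (94.947,180.520) → (98.200,158.134) → (84.671,140.004) → (62.285,136.751) → (44.155,150.280) → (40.902,172.666) → (54.431,190.796) → (76.817,194.049), returning to the start.

Shape 2 is a rectangle drawn with `<polygon>`. Its stroke #0000ff means score at S471, F1288. After flipping Y the toolpath is (129.024,164.330) → (199.699,164.330) → (199.699,77.528) → (129.024,77.528) → (129.024,164.330), returning to the start.

Shape 3 is a line segment drawn with `<line>`. Its stroke #0000ff means score at S471, F1288. After flipping Y the toolpath is (224.378,90.521) → (8.659,146.516).

Shape 4 is a open polyline drawn with `<polyline>`. Its stroke #0000ff means score at S471, F1288. After flipping Y the toolpath is (144.194,32.798) → (29.324,77.270) → (70.927,148.762) → (211.474,97.910) → (168.994,175.670).

; Generated by LaserGRBL
G21
G90
G0 X76.817 Y194.049
M3 S471
G1 X94.947 Y180.520 F1288
G1 X98.200 Y158.134
G1 X84.671 Y140.004
G1 X62.285 Y136.751
G1 X44.155 Y150.280
G1 X40.902 Y172.666
G1 X54.431 Y190.796
G1 X76.817 Y194.049
M5
G0 X129.024 Y164.330
M3 S471
G1 X199.699 Y164.330 F1288
G1 X199.699 Y77.528
G1 X129.024 Y77.528
G1 X129.024 Y164.330
M5
G0 X224.378 Y90.521
M3 S471
G1 X8.659 Y146.516 F1288
M5
G0 X144.194 Y32.798
M3 S471
G1 X29.324 Y77.270 F1288
G1 X70.927 Y148.762
G1 X211.474 Y97.910
G1 X168.994 Y175.670
M5
G0 X0.000 Y0.000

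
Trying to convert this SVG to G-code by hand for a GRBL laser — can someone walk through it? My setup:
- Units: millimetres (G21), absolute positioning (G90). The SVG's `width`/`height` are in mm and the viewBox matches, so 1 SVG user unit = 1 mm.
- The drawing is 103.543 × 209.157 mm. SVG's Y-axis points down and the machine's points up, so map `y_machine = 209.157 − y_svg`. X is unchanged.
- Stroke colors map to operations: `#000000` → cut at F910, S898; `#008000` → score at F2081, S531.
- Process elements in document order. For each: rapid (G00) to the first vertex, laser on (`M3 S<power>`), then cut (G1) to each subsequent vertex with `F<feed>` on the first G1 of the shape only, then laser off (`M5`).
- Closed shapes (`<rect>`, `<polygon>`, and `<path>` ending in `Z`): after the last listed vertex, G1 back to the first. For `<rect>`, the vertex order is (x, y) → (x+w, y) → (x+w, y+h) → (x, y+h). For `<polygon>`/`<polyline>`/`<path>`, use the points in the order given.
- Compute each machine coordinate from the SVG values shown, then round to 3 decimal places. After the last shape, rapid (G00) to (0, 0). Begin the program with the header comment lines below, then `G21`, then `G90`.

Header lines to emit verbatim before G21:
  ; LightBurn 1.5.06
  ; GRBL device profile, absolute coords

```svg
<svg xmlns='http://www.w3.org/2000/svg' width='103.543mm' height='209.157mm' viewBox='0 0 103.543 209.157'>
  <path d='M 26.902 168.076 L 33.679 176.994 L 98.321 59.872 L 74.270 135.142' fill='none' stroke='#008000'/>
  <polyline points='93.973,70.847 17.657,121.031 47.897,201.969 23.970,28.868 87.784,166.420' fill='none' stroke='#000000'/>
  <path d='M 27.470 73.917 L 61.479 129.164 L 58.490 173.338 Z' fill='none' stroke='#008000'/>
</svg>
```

viewBox `0 0 103.543 209.157` with mm width/height → 1 unit = 1 mm. Flip: y_m = 209.157 − y_svg.

**Shape 1** — `<path>` open polyline, stroke `#008000` → score (S531, F2081). Machine vertices: (26.902,41.081) → (33.679,32.163) → (98.321,149.285) → (74.270,74.015). Open path.

**Shape 2** — `<polyline>` open polyline, stroke `#000000` → cut (S898, F910). Machine vertices: (93.973,138.310) → (17.657,88.126) → (47.897,7.188) → (23.970,180.289) → (87.784,42.737). Open path.

**Shape 3** — `<path>` closed polygon, stroke `#008000` → score (S531, F2081). Machine vertices: (27.470,135.240) → (61.479,79.993) → (58.490,35.819) → (27.470,135.240). Closed: final G1 returns to the first vertex.

; LightBurn 1.5.06
; GRBL device profile, absolute coords
G21
G90
G00 X26.902 Y41.081
M3 S531
G1 X33.679 Y32.163 F2081
G1 X98.321 Y149.285
G1 X74.270 Y74.015
M5
G00 X93.973 Y138.310
M3 S898
G1 X17.657 Y88.126 F910
G1 X47.897 Y7.188
G1 X23.970 Y180.289
G1 X87.784 Y42.737
M5
G00 X27.470 Y135.240
M3 S531
G1 X61.479 Y79.993 F2081
G1 X58.490 Y35.819
G1 X27.470 Y135.240
M5
G00 X0.000 Y0.000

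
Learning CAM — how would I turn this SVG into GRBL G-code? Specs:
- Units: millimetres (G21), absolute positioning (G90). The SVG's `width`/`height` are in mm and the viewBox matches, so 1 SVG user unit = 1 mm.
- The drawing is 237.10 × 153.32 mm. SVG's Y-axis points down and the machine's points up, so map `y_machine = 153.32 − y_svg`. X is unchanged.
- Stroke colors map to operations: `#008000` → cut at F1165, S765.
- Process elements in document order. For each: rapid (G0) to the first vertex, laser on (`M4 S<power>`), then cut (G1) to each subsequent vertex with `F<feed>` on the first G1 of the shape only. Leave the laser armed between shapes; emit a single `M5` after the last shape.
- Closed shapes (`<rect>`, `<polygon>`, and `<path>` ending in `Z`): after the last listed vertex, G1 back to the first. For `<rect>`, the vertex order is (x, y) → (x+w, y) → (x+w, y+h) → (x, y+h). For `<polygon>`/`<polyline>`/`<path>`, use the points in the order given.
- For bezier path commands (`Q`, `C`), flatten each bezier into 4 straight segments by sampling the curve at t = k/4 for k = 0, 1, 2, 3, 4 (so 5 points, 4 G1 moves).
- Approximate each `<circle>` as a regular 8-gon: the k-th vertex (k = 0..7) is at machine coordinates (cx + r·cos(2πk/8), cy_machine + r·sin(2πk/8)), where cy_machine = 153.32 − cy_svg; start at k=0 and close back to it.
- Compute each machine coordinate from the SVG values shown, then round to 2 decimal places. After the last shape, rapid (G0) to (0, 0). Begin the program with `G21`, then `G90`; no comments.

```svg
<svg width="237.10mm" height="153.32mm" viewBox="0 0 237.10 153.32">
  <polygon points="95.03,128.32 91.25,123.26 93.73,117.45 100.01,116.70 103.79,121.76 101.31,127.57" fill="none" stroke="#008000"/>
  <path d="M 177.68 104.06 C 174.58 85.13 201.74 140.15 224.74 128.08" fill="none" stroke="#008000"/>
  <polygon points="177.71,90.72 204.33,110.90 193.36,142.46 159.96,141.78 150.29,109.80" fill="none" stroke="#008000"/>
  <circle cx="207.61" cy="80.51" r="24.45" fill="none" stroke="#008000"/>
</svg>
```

G21
G90
G0 X95.03 Y25.00
M4 S765
G1 X91.25 Y30.06 F1165
G1 X93.73 Y35.87
G1 X100.01 Y36.62
G1 X103.79 Y31.56
G1 X101.31 Y25.75
G1 X95.03 Y25.00
G0 X177.68 Y49.26
M4 S765
G1 X180.49 Y51.80 F1165
G1 X191.42 Y39.82
G1 X207.25 Y26.56
G1 X224.74 Y25.24
G0 X177.71 Y62.60
M4 S765
G1 X204.33 Y42.42 F1165
G1 X193.36 Y10.86
G1 X159.96 Y11.54
G1 X150.29 Y43.52
G1 X177.71 Y62.60
G0 X232.06 Y72.81
M4 S765
G1 X224.90 Y90.10 F1165
G1 X207.61 Y97.26
G1 X190.32 Y90.10
G1 X183.16 Y72.81
G1 X190.32 Y55.52
G1 X207.61 Y48.36
G1 X224.90 Y55.52
G1 X232.06 Y72.81
M5
G0 X0.00 Y0.00

viewBox `0 0 237.10 153.32` with mm width/height → 1 unit = 1 mm. Flip: y_m = 153.32 − y_svg.

**Shape 1** — `<polygon>` regular polygon, stroke `#008000` → cut (S765, F1165). Machine vertices: (95.03,25.00) → (91.25,30.06) → (93.73,35.87) → (100.01,36.62) → (103.79,31.56) → (101.31,25.75) → (95.03,25.00). Closed: final G1 returns to the first vertex.

**Shape 2** — `<path>` cubic bezier, stroke `#008000` → cut (S765, F1165). Control points (SVG): P0=(177.68,104.06), P1=(174.58,85.13), P2=(201.74,140.15), P3=(224.74,128.08); sampled at t=k/4. Machine vertices: (177.68,49.26) → (180.49,51.80) → (191.42,39.82) → (207.25,26.56) → (224.74,25.24). Open path.

**Shape 3** — `<polygon>` regular polygon, stroke `#008000` → cut (S765, F1165). Machine vertices: (177.71,62.60) → (204.33,42.42) → (193.36,10.86) → (159.96,11.54) → (150.29,43.52) → (177.71,62.60). Closed: final G1 returns to the first vertex.

**Shape 4** — `<circle>` circle, stroke `#008000` → cut (S765, F1165). Machine vertices: (232.06,72.81) → (224.90,90.10) → (207.61,97.26) → (190.32,90.10) → (183.16,72.81) → (190.32,55.52) → (207.61,48.36) → (224.90,55.52) → (232.06,72.81). Closed: final G1 returns to the first vertex.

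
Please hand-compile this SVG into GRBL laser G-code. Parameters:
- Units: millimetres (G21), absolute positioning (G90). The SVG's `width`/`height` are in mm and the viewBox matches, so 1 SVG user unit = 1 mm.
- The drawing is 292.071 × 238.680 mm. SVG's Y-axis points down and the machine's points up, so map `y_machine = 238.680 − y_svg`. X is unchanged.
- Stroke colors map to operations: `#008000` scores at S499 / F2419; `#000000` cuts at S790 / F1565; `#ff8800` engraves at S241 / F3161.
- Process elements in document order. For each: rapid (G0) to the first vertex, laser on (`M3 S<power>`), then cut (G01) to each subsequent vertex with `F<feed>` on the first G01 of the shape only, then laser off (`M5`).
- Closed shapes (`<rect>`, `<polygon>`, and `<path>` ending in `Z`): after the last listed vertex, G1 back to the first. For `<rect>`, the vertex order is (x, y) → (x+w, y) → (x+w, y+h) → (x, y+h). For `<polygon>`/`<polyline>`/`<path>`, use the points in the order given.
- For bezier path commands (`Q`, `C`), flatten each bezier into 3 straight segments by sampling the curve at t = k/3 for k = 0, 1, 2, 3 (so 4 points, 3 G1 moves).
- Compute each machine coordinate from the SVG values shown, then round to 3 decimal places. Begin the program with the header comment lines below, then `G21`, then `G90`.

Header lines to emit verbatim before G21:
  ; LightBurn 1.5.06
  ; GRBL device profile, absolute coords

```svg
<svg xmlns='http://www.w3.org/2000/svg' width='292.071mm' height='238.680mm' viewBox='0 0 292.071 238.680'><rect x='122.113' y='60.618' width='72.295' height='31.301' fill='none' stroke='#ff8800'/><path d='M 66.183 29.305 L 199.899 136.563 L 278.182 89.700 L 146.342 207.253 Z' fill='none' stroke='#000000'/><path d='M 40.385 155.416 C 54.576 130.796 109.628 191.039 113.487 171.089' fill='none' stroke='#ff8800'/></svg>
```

; LightBurn 1.5.06
; GRBL device profile, absolute coords
G21
G90
G0 X122.113 Y178.062
M3 S241
G01 X194.408 Y178.062 F3161
G01 X194.408 Y146.761
G01 X122.113 Y146.761
G01 X122.113 Y178.062
M5
G0 X66.183 Y209.375
M3 S790
G01 X199.899 Y102.117 F1565
G01 X278.182 Y148.980
G01 X146.342 Y31.427
G01 X66.183 Y209.375
M5
G0 X40.385 Y83.264
M3 S241
G01 X64.787 Y85.710 F3161
G01 X95.973 Y68.259
G01 X113.487 Y67.591
M5

1 u = 1 mm; y_m = 238.680 − y.

[1] `<rect>` rectangle, #ff8800→engrave S241 F3161: (122.113,178.062) → (194.408,178.062) → (194.408,146.761) → (122.113,146.761) → (122.113,178.062) (closed)

[2] `<path>` closed polygon, #000000→cut S790 F1565: (66.183,209.375) → (199.899,102.117) → (278.182,148.980) → (146.342,31.427) → (66.183,209.375) (closed)

[3] `<path>` cubic bezier, #ff8800→engrave S241 F3161: (40.385,83.264) → (64.787,85.710) → (95.973,68.259) → (113.487,67.591)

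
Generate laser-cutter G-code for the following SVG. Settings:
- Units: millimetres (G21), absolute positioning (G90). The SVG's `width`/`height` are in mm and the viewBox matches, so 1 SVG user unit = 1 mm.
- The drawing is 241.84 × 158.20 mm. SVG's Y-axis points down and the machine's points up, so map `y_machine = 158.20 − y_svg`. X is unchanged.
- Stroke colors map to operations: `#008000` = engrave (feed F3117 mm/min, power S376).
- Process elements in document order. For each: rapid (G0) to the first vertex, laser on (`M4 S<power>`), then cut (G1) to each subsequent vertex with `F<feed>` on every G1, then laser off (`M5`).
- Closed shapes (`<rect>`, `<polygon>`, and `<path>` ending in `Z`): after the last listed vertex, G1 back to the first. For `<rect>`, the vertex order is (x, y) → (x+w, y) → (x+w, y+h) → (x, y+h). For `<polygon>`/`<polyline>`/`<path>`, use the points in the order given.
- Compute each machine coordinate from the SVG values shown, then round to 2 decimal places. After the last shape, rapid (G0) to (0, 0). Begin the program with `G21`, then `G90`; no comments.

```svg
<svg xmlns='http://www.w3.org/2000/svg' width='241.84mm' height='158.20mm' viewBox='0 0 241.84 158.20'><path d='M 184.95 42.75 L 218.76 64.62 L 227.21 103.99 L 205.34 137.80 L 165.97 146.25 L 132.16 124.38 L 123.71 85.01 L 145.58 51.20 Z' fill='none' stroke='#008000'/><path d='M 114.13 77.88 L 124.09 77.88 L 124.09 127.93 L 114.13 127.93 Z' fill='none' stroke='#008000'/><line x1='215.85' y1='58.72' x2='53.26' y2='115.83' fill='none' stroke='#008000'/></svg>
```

Since the viewBox matches the mm dimensions, user units are millimetres directly. The only transform is the Y-flip y_m = 158.20 − y_svg.

Shape 1 is a regular polygon drawn with `<path>`. Its stroke #008000 means engrave at S376, F3117. After flipping Y the toolpath is (184.95,115.45) → (218.76,93.58) → (227.21,54.21) → (205.34,20.40) → (165.97,11.95) → (132.16,33.82) → (123.71,73.19) → (145.58,107.00) → (184.95,115.45), returning to the start.

Shape 2 is a rectangle drawn with `<path>`. Its stroke #008000 means engrave at S376, F3117. After flipping Y the toolpath is (114.13,80.32) → (124.09,80.32) → (124.09,30.27) → (114.13,30.27) → (114.13,80.32), returning to the start.

Shape 3 is a line segment drawn with `<line>`. Its stroke #008000 means engrave at S376, F3117. After flipping Y the toolpath is (215.85,99.48) → (53.26,42.37).

G21
G90
G0 X184.95 Y115.45
M4 S376
G1 X218.76 Y93.58 F3117
G1 X227.21 Y54.21 F3117
G1 X205.34 Y20.40 F3117
G1 X165.97 Y11.95 F3117
G1 X132.16 Y33.82 F3117
G1 X123.71 Y73.19 F3117
G1 X145.58 Y107.00 F3117
G1 X184.95 Y115.45 F3117
M5
G0 X114.13 Y80.32
M4 S376
G1 X124.09 Y80.32 F3117
G1 X124.09 Y30.27 F3117
G1 X114.13 Y30.27 F3117
G1 X114.13 Y80.32 F3117
M5
G0 X215.85 Y99.48
M4 S376
G1 X53.26 Y42.37 F3117
M5
G0 X0.00 Y0.00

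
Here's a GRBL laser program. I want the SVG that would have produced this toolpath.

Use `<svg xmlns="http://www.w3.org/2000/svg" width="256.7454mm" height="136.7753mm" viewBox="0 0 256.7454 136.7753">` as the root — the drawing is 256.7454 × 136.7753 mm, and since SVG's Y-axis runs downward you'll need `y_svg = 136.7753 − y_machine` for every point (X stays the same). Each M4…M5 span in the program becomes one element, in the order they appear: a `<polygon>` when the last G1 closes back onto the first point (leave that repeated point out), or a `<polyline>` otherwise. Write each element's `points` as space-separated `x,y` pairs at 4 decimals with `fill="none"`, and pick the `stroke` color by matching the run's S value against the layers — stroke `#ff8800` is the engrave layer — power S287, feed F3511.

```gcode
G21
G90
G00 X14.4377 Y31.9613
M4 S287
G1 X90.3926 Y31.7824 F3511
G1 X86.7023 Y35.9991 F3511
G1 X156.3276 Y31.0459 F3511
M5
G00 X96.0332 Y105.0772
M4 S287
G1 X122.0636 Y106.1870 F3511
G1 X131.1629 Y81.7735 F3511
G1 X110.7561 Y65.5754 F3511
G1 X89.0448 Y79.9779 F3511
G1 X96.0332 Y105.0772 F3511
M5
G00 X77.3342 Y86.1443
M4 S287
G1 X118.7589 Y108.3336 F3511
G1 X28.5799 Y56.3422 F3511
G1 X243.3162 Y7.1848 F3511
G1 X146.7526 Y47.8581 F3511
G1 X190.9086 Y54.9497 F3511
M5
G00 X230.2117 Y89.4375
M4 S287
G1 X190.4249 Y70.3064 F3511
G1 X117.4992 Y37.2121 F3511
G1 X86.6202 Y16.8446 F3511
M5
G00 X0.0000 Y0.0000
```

y_svg = 136.7753 − y_m. Every run uses S287, so all elements get stroke `#ff8800` (engrave).

[1] open run; points: 14.4377,104.8140 90.3926,104.9929 86.7023,100.7762 156.3276,105.7294

[2] closed run; points: 96.0332,31.6981 122.0636,30.5883 131.1629,55.0018 110.7561,71.1999 89.0448,56.7974

[3] open run; points: 77.3342,50.6310 118.7589,28.4417 28.5799,80.4331 243.3162,129.5905 146.7526,88.9172 190.9086,81.8256

[4] open run; points: 230.2117,47.3378 190.4249,66.4689 117.4992,99.5632 86.6202,119.9307

<svg xmlns="http://www.w3.org/2000/svg" width="256.7454mm" height="136.7753mm" viewBox="0 0 256.7454 136.7753">
  <polyline points="14.4377,104.8140 90.3926,104.9929 86.7023,100.7762 156.3276,105.7294" fill="none" stroke="#ff8800"/>
  <polygon points="96.0332,31.6981 122.0636,30.5883 131.1629,55.0018 110.7561,71.1999 89.0448,56.7974" fill="none" stroke="#ff8800"/>
  <polyline points="77.3342,50.6310 118.7589,28.4417 28.5799,80.4331 243.3162,129.5905 146.7526,88.9172 190.9086,81.8256" fill="none" stroke="#ff8800"/>
  <polyline points="230.2117,47.3378 190.4249,66.4689 117.4992,99.5632 86.6202,119.9307" fill="none" stroke="#ff8800"/>
</svg>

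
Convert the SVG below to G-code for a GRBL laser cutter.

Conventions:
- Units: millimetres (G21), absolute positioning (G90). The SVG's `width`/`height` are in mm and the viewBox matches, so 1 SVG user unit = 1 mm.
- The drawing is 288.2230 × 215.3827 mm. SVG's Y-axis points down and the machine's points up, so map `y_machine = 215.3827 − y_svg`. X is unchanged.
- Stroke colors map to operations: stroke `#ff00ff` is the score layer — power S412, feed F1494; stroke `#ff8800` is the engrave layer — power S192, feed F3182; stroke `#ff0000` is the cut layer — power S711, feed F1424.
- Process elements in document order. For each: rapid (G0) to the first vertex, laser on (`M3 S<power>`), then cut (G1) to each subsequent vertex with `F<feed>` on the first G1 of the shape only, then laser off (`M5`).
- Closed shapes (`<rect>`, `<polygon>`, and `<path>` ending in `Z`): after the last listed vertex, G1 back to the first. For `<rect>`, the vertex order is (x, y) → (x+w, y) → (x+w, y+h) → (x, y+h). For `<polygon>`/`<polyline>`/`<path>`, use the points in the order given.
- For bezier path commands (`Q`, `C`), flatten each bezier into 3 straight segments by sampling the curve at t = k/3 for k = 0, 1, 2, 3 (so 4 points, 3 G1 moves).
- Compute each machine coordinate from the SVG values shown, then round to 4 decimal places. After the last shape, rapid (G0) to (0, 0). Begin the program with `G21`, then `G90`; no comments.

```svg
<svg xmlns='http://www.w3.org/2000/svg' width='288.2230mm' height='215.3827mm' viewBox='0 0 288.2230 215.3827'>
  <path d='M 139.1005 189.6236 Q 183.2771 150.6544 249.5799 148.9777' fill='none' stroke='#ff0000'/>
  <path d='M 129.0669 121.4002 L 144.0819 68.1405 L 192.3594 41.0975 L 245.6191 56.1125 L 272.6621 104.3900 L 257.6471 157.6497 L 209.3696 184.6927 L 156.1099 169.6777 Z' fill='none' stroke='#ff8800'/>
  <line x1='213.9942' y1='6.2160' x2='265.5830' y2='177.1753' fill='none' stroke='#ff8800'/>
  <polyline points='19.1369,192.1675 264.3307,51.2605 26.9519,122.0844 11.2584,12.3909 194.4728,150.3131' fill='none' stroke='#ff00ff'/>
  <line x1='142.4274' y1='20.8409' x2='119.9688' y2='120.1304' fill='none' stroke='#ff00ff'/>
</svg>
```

G21
G90
G0 X139.1005 Y25.7591
M3 S711
G1 X171.0100 Y47.5950 F1424
G1 X207.8365 Y61.1436
G1 X249.5799 Y66.4050
M5
G0 X129.0669 Y93.9825
M3 S192
G1 X144.0819 Y147.2422 F3182
G1 X192.3594 Y174.2852
G1 X245.6191 Y159.2702
G1 X272.6621 Y110.9927
G1 X257.6471 Y57.7330
G1 X209.3696 Y30.6900
G1 X156.1099 Y45.7050
G1 X129.0669 Y93.9825
M5
G0 X213.9942 Y209.1667
M3 S192
G1 X265.5830 Y38.2074 F3182
M5
G0 X19.1369 Y23.2152
M3 S412
G1 X264.3307 Y164.1222 F1494
G1 X26.9519 Y93.2983
G1 X11.2584 Y202.9918
G1 X194.4728 Y65.0696
M5
G0 X142.4274 Y194.5418
M3 S412
G1 X119.9688 Y95.2523 F1494
M5
G0 X0.0000 Y0.0000

Since the viewBox matches the mm dimensions, user units are millimetres directly. The only transform is the Y-flip y_m = 215.3827 − y_svg.

Shape 1 is a quadratic bezier drawn with `<path>`. Its stroke #ff0000 means cut at S711, F1424. After flipping Y the toolpath is (139.1005,25.7591) → (171.0100,47.5950) → (207.8365,61.1436) → (249.5799,66.4050).

Shape 2 is a regular polygon drawn with `<path>`. Its stroke #ff8800 means engrave at S192, F3182. After flipping Y the toolpath is (129.0669,93.9825) → (144.0819,147.2422) → (192.3594,174.2852) → (245.6191,159.2702) → (272.6621,110.9927) → (257.6471,57.7330) → (209.3696,30.6900) → (156.1099,45.7050) → (129.0669,93.9825), returning to the start.

Shape 3 is a line segment drawn with `<line>`. Its stroke #ff8800 means engrave at S192, F3182. After flipping Y the toolpath is (213.9942,209.1667) → (265.5830,38.2074).

Shape 4 is a open polyline drawn with `<polyline>`. Its stroke #ff00ff means score at S412, F1494. After flipping Y the toolpath is (19.1369,23.2152) → (264.3307,164.1222) → (26.9519,93.2983) → (11.2584,202.9918) → (194.4728,65.0696).

Shape 5 is a line segment drawn with `<line>`. Its stroke #ff00ff means score at S412, F1494. After flipping Y the toolpath is (142.4274,194.5418) → (119.9688,95.2523).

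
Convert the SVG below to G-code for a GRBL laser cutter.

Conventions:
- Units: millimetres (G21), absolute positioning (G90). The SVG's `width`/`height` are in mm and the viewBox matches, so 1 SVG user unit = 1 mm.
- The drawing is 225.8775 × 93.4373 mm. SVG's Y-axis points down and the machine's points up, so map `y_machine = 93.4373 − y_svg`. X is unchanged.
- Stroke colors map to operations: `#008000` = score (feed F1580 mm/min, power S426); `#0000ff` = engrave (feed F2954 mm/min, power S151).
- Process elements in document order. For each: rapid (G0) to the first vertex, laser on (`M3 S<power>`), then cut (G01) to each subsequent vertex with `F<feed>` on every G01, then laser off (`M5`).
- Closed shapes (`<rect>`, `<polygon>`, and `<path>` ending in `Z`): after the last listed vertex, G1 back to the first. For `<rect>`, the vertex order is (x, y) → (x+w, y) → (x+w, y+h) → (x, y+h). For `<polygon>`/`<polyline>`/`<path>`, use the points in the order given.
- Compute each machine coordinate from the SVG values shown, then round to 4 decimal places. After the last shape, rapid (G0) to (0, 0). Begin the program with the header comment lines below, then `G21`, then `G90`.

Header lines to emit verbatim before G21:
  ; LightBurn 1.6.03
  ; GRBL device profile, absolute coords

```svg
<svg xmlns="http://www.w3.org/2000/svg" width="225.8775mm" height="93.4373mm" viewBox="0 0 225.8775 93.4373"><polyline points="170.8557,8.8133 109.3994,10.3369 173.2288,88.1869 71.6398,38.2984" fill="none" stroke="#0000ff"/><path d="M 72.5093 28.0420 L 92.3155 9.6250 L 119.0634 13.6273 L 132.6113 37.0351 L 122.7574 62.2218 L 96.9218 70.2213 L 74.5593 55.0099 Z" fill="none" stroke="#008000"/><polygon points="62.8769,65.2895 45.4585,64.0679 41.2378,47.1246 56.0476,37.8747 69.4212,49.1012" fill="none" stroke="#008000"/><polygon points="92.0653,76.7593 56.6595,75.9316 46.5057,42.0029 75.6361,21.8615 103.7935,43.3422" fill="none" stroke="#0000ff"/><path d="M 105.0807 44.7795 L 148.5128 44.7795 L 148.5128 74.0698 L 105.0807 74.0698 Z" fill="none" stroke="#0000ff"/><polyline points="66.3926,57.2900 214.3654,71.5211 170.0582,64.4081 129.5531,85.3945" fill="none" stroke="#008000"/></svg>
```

Since the viewBox matches the mm dimensions, user units are millimetres directly. The only transform is the Y-flip y_m = 93.4373 − y_svg.

Shape 1 is a open polyline drawn with `<polyline>`. Its stroke #0000ff means engrave at S151, F2954. After flipping Y the toolpath is (170.8557,84.6240) → (109.3994,83.1004) → (173.2288,5.2504) → (71.6398,55.1389).

Shape 2 is a regular polygon drawn with `<path>`. Its stroke #008000 means score at S426, F1580. After flipping Y the toolpath is (72.5093,65.3953) → (92.3155,83.8123) → (119.0634,79.8100) → (132.6113,56.4022) → (122.7574,31.2155) → (96.9218,23.2160) → (74.5593,38.4274) → (72.5093,65.3953), returning to the start.

Shape 3 is a regular polygon drawn with `<polygon>`. Its stroke #008000 means score at S426, F1580. After flipping Y the toolpath is (62.8769,28.1478) → (45.4585,29.3694) → (41.2378,46.3127) → (56.0476,55.5626) → (69.4212,44.3361) → (62.8769,28.1478), returning to the start.

Shape 4 is a regular polygon drawn with `<polygon>`. Its stroke #0000ff means engrave at S151, F2954. After flipping Y the toolpath is (92.0653,16.6780) → (56.6595,17.5057) → (46.5057,51.4344) → (75.6361,71.5758) → (103.7935,50.0951) → (92.0653,16.6780), returning to the start.

Shape 5 is a rectangle drawn with `<path>`. Its stroke #0000ff means engrave at S151, F2954. After flipping Y the toolpath is (105.0807,48.6578) → (148.5128,48.6578) → (148.5128,19.3675) → (105.0807,19.3675) → (105.0807,48.6578), returning to the start.

Shape 6 is a open polyline drawn with `<polyline>`. Its stroke #008000 means score at S426, F1580. After flipping Y the toolpath is (66.3926,36.1473) → (214.3654,21.9162) → (170.0582,29.0292) → (129.5531,8.0428).

; LightBurn 1.6.03
; GRBL device profile, absolute coords
G21
G90
G0 X170.8557 Y84.6240
M3 S151
G01 X109.3994 Y83.1004 F2954
G01 X173.2288 Y5.2504 F2954
G01 X71.6398 Y55.1389 F2954
M5
G0 X72.5093 Y65.3953
M3 S426
G01 X92.3155 Y83.8123 F1580
G01 X119.0634 Y79.8100 F1580
G01 X132.6113 Y56.4022 F1580
G01 X122.7574 Y31.2155 F1580
G01 X96.9218 Y23.2160 F1580
G01 X74.5593 Y38.4274 F1580
G01 X72.5093 Y65.3953 F1580
M5
G0 X62.8769 Y28.1478
M3 S426
G01 X45.4585 Y29.3694 F1580
G01 X41.2378 Y46.3127 F1580
G01 X56.0476 Y55.5626 F1580
G01 X69.4212 Y44.3361 F1580
G01 X62.8769 Y28.1478 F1580
M5
G0 X92.0653 Y16.6780
M3 S151
G01 X56.6595 Y17.5057 F2954
G01 X46.5057 Y51.4344 F2954
G01 X75.6361 Y71.5758 F2954
G01 X103.7935 Y50.0951 F2954
G01 X92.0653 Y16.6780 F2954
M5
G0 X105.0807 Y48.6578
M3 S151
G01 X148.5128 Y48.6578 F2954
G01 X148.5128 Y19.3675 F2954
G01 X105.0807 Y19.3675 F2954
G01 X105.0807 Y48.6578 F2954
M5
G0 X66.3926 Y36.1473
M3 S426
G01 X214.3654 Y21.9162 F1580
G01 X170.0582 Y29.0292 F1580
G01 X129.5531 Y8.0428 F1580
M5
G0 X0.0000 Y0.0000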